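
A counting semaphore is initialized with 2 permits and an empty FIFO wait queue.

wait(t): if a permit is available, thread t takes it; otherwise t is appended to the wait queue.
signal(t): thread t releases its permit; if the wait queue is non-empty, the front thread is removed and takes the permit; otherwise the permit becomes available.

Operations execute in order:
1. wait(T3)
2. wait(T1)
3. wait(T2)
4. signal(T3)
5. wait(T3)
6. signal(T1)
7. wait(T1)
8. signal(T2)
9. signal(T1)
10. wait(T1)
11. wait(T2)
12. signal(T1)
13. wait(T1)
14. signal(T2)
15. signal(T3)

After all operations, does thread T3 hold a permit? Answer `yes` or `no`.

Step 1: wait(T3) -> count=1 queue=[] holders={T3}
Step 2: wait(T1) -> count=0 queue=[] holders={T1,T3}
Step 3: wait(T2) -> count=0 queue=[T2] holders={T1,T3}
Step 4: signal(T3) -> count=0 queue=[] holders={T1,T2}
Step 5: wait(T3) -> count=0 queue=[T3] holders={T1,T2}
Step 6: signal(T1) -> count=0 queue=[] holders={T2,T3}
Step 7: wait(T1) -> count=0 queue=[T1] holders={T2,T3}
Step 8: signal(T2) -> count=0 queue=[] holders={T1,T3}
Step 9: signal(T1) -> count=1 queue=[] holders={T3}
Step 10: wait(T1) -> count=0 queue=[] holders={T1,T3}
Step 11: wait(T2) -> count=0 queue=[T2] holders={T1,T3}
Step 12: signal(T1) -> count=0 queue=[] holders={T2,T3}
Step 13: wait(T1) -> count=0 queue=[T1] holders={T2,T3}
Step 14: signal(T2) -> count=0 queue=[] holders={T1,T3}
Step 15: signal(T3) -> count=1 queue=[] holders={T1}
Final holders: {T1} -> T3 not in holders

Answer: no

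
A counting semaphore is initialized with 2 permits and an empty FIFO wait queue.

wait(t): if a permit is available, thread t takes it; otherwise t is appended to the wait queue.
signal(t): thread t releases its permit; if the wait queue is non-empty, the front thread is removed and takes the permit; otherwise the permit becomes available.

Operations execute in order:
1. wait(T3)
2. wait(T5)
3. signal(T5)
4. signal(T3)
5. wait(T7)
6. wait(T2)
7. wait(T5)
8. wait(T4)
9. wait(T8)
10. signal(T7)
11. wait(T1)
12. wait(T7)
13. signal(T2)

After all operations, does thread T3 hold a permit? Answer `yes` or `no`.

Answer: no

Derivation:
Step 1: wait(T3) -> count=1 queue=[] holders={T3}
Step 2: wait(T5) -> count=0 queue=[] holders={T3,T5}
Step 3: signal(T5) -> count=1 queue=[] holders={T3}
Step 4: signal(T3) -> count=2 queue=[] holders={none}
Step 5: wait(T7) -> count=1 queue=[] holders={T7}
Step 6: wait(T2) -> count=0 queue=[] holders={T2,T7}
Step 7: wait(T5) -> count=0 queue=[T5] holders={T2,T7}
Step 8: wait(T4) -> count=0 queue=[T5,T4] holders={T2,T7}
Step 9: wait(T8) -> count=0 queue=[T5,T4,T8] holders={T2,T7}
Step 10: signal(T7) -> count=0 queue=[T4,T8] holders={T2,T5}
Step 11: wait(T1) -> count=0 queue=[T4,T8,T1] holders={T2,T5}
Step 12: wait(T7) -> count=0 queue=[T4,T8,T1,T7] holders={T2,T5}
Step 13: signal(T2) -> count=0 queue=[T8,T1,T7] holders={T4,T5}
Final holders: {T4,T5} -> T3 not in holders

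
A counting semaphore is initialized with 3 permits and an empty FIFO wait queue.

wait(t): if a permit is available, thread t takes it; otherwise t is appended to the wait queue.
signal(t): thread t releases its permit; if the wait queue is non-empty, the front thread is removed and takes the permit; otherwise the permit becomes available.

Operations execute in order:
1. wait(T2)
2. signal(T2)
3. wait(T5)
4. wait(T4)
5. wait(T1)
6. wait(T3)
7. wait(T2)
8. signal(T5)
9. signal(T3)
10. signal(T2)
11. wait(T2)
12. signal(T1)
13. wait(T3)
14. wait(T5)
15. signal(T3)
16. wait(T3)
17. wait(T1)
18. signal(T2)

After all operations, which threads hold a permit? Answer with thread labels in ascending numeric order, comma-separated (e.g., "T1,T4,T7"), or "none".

Answer: T3,T4,T5

Derivation:
Step 1: wait(T2) -> count=2 queue=[] holders={T2}
Step 2: signal(T2) -> count=3 queue=[] holders={none}
Step 3: wait(T5) -> count=2 queue=[] holders={T5}
Step 4: wait(T4) -> count=1 queue=[] holders={T4,T5}
Step 5: wait(T1) -> count=0 queue=[] holders={T1,T4,T5}
Step 6: wait(T3) -> count=0 queue=[T3] holders={T1,T4,T5}
Step 7: wait(T2) -> count=0 queue=[T3,T2] holders={T1,T4,T5}
Step 8: signal(T5) -> count=0 queue=[T2] holders={T1,T3,T4}
Step 9: signal(T3) -> count=0 queue=[] holders={T1,T2,T4}
Step 10: signal(T2) -> count=1 queue=[] holders={T1,T4}
Step 11: wait(T2) -> count=0 queue=[] holders={T1,T2,T4}
Step 12: signal(T1) -> count=1 queue=[] holders={T2,T4}
Step 13: wait(T3) -> count=0 queue=[] holders={T2,T3,T4}
Step 14: wait(T5) -> count=0 queue=[T5] holders={T2,T3,T4}
Step 15: signal(T3) -> count=0 queue=[] holders={T2,T4,T5}
Step 16: wait(T3) -> count=0 queue=[T3] holders={T2,T4,T5}
Step 17: wait(T1) -> count=0 queue=[T3,T1] holders={T2,T4,T5}
Step 18: signal(T2) -> count=0 queue=[T1] holders={T3,T4,T5}
Final holders: T3,T4,T5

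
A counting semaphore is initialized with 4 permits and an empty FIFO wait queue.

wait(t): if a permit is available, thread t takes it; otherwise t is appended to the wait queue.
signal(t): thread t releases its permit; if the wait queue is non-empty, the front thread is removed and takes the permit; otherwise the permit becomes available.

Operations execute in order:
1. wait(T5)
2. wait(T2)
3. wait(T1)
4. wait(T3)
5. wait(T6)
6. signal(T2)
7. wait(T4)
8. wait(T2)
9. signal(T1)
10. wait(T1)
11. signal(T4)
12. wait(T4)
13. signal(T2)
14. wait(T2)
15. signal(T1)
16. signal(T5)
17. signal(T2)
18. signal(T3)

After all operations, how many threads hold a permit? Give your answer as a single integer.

Step 1: wait(T5) -> count=3 queue=[] holders={T5}
Step 2: wait(T2) -> count=2 queue=[] holders={T2,T5}
Step 3: wait(T1) -> count=1 queue=[] holders={T1,T2,T5}
Step 4: wait(T3) -> count=0 queue=[] holders={T1,T2,T3,T5}
Step 5: wait(T6) -> count=0 queue=[T6] holders={T1,T2,T3,T5}
Step 6: signal(T2) -> count=0 queue=[] holders={T1,T3,T5,T6}
Step 7: wait(T4) -> count=0 queue=[T4] holders={T1,T3,T5,T6}
Step 8: wait(T2) -> count=0 queue=[T4,T2] holders={T1,T3,T5,T6}
Step 9: signal(T1) -> count=0 queue=[T2] holders={T3,T4,T5,T6}
Step 10: wait(T1) -> count=0 queue=[T2,T1] holders={T3,T4,T5,T6}
Step 11: signal(T4) -> count=0 queue=[T1] holders={T2,T3,T5,T6}
Step 12: wait(T4) -> count=0 queue=[T1,T4] holders={T2,T3,T5,T6}
Step 13: signal(T2) -> count=0 queue=[T4] holders={T1,T3,T5,T6}
Step 14: wait(T2) -> count=0 queue=[T4,T2] holders={T1,T3,T5,T6}
Step 15: signal(T1) -> count=0 queue=[T2] holders={T3,T4,T5,T6}
Step 16: signal(T5) -> count=0 queue=[] holders={T2,T3,T4,T6}
Step 17: signal(T2) -> count=1 queue=[] holders={T3,T4,T6}
Step 18: signal(T3) -> count=2 queue=[] holders={T4,T6}
Final holders: {T4,T6} -> 2 thread(s)

Answer: 2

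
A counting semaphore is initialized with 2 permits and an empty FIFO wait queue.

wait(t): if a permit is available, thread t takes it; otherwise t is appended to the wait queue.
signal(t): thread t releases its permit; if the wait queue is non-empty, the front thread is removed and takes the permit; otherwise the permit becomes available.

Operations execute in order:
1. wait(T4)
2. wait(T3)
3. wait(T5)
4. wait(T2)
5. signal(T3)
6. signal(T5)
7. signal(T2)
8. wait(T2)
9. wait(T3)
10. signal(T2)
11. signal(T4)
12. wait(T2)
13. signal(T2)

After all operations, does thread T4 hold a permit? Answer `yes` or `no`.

Step 1: wait(T4) -> count=1 queue=[] holders={T4}
Step 2: wait(T3) -> count=0 queue=[] holders={T3,T4}
Step 3: wait(T5) -> count=0 queue=[T5] holders={T3,T4}
Step 4: wait(T2) -> count=0 queue=[T5,T2] holders={T3,T4}
Step 5: signal(T3) -> count=0 queue=[T2] holders={T4,T5}
Step 6: signal(T5) -> count=0 queue=[] holders={T2,T4}
Step 7: signal(T2) -> count=1 queue=[] holders={T4}
Step 8: wait(T2) -> count=0 queue=[] holders={T2,T4}
Step 9: wait(T3) -> count=0 queue=[T3] holders={T2,T4}
Step 10: signal(T2) -> count=0 queue=[] holders={T3,T4}
Step 11: signal(T4) -> count=1 queue=[] holders={T3}
Step 12: wait(T2) -> count=0 queue=[] holders={T2,T3}
Step 13: signal(T2) -> count=1 queue=[] holders={T3}
Final holders: {T3} -> T4 not in holders

Answer: no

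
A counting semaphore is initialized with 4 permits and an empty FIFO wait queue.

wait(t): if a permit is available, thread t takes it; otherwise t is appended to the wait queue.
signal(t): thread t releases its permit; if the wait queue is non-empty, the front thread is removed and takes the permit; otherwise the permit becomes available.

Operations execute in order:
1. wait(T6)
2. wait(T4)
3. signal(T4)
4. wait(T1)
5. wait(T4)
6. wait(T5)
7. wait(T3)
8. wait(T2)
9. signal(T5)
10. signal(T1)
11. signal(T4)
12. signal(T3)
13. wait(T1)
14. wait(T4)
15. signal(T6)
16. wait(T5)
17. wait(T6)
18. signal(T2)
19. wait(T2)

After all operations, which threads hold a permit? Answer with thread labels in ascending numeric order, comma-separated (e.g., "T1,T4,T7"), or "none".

Step 1: wait(T6) -> count=3 queue=[] holders={T6}
Step 2: wait(T4) -> count=2 queue=[] holders={T4,T6}
Step 3: signal(T4) -> count=3 queue=[] holders={T6}
Step 4: wait(T1) -> count=2 queue=[] holders={T1,T6}
Step 5: wait(T4) -> count=1 queue=[] holders={T1,T4,T6}
Step 6: wait(T5) -> count=0 queue=[] holders={T1,T4,T5,T6}
Step 7: wait(T3) -> count=0 queue=[T3] holders={T1,T4,T5,T6}
Step 8: wait(T2) -> count=0 queue=[T3,T2] holders={T1,T4,T5,T6}
Step 9: signal(T5) -> count=0 queue=[T2] holders={T1,T3,T4,T6}
Step 10: signal(T1) -> count=0 queue=[] holders={T2,T3,T4,T6}
Step 11: signal(T4) -> count=1 queue=[] holders={T2,T3,T6}
Step 12: signal(T3) -> count=2 queue=[] holders={T2,T6}
Step 13: wait(T1) -> count=1 queue=[] holders={T1,T2,T6}
Step 14: wait(T4) -> count=0 queue=[] holders={T1,T2,T4,T6}
Step 15: signal(T6) -> count=1 queue=[] holders={T1,T2,T4}
Step 16: wait(T5) -> count=0 queue=[] holders={T1,T2,T4,T5}
Step 17: wait(T6) -> count=0 queue=[T6] holders={T1,T2,T4,T5}
Step 18: signal(T2) -> count=0 queue=[] holders={T1,T4,T5,T6}
Step 19: wait(T2) -> count=0 queue=[T2] holders={T1,T4,T5,T6}
Final holders: T1,T4,T5,T6

Answer: T1,T4,T5,T6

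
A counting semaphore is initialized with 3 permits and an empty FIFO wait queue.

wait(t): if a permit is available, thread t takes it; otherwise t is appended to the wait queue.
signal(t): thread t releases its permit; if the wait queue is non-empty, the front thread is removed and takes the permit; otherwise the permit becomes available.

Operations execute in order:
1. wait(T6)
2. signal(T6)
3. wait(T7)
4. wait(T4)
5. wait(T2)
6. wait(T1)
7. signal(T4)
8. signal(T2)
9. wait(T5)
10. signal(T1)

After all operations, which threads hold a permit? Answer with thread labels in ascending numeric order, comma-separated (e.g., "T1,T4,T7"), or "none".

Answer: T5,T7

Derivation:
Step 1: wait(T6) -> count=2 queue=[] holders={T6}
Step 2: signal(T6) -> count=3 queue=[] holders={none}
Step 3: wait(T7) -> count=2 queue=[] holders={T7}
Step 4: wait(T4) -> count=1 queue=[] holders={T4,T7}
Step 5: wait(T2) -> count=0 queue=[] holders={T2,T4,T7}
Step 6: wait(T1) -> count=0 queue=[T1] holders={T2,T4,T7}
Step 7: signal(T4) -> count=0 queue=[] holders={T1,T2,T7}
Step 8: signal(T2) -> count=1 queue=[] holders={T1,T7}
Step 9: wait(T5) -> count=0 queue=[] holders={T1,T5,T7}
Step 10: signal(T1) -> count=1 queue=[] holders={T5,T7}
Final holders: T5,T7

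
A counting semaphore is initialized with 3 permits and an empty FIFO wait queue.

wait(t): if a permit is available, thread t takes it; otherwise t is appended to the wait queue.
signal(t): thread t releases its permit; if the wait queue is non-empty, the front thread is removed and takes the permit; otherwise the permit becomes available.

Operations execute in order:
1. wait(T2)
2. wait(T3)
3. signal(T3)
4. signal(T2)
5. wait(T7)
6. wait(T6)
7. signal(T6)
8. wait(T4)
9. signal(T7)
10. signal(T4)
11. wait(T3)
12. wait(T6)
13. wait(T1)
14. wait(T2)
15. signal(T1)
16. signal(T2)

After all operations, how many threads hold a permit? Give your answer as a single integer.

Step 1: wait(T2) -> count=2 queue=[] holders={T2}
Step 2: wait(T3) -> count=1 queue=[] holders={T2,T3}
Step 3: signal(T3) -> count=2 queue=[] holders={T2}
Step 4: signal(T2) -> count=3 queue=[] holders={none}
Step 5: wait(T7) -> count=2 queue=[] holders={T7}
Step 6: wait(T6) -> count=1 queue=[] holders={T6,T7}
Step 7: signal(T6) -> count=2 queue=[] holders={T7}
Step 8: wait(T4) -> count=1 queue=[] holders={T4,T7}
Step 9: signal(T7) -> count=2 queue=[] holders={T4}
Step 10: signal(T4) -> count=3 queue=[] holders={none}
Step 11: wait(T3) -> count=2 queue=[] holders={T3}
Step 12: wait(T6) -> count=1 queue=[] holders={T3,T6}
Step 13: wait(T1) -> count=0 queue=[] holders={T1,T3,T6}
Step 14: wait(T2) -> count=0 queue=[T2] holders={T1,T3,T6}
Step 15: signal(T1) -> count=0 queue=[] holders={T2,T3,T6}
Step 16: signal(T2) -> count=1 queue=[] holders={T3,T6}
Final holders: {T3,T6} -> 2 thread(s)

Answer: 2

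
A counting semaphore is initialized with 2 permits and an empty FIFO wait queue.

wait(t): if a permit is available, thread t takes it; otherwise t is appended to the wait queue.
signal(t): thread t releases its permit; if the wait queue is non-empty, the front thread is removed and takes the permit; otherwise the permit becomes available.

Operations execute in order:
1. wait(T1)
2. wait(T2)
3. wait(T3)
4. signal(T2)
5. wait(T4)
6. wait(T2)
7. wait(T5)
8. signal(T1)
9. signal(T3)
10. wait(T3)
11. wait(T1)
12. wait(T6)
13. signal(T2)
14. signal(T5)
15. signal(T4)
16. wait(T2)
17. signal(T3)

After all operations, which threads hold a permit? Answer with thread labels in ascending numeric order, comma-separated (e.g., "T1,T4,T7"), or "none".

Step 1: wait(T1) -> count=1 queue=[] holders={T1}
Step 2: wait(T2) -> count=0 queue=[] holders={T1,T2}
Step 3: wait(T3) -> count=0 queue=[T3] holders={T1,T2}
Step 4: signal(T2) -> count=0 queue=[] holders={T1,T3}
Step 5: wait(T4) -> count=0 queue=[T4] holders={T1,T3}
Step 6: wait(T2) -> count=0 queue=[T4,T2] holders={T1,T3}
Step 7: wait(T5) -> count=0 queue=[T4,T2,T5] holders={T1,T3}
Step 8: signal(T1) -> count=0 queue=[T2,T5] holders={T3,T4}
Step 9: signal(T3) -> count=0 queue=[T5] holders={T2,T4}
Step 10: wait(T3) -> count=0 queue=[T5,T3] holders={T2,T4}
Step 11: wait(T1) -> count=0 queue=[T5,T3,T1] holders={T2,T4}
Step 12: wait(T6) -> count=0 queue=[T5,T3,T1,T6] holders={T2,T4}
Step 13: signal(T2) -> count=0 queue=[T3,T1,T6] holders={T4,T5}
Step 14: signal(T5) -> count=0 queue=[T1,T6] holders={T3,T4}
Step 15: signal(T4) -> count=0 queue=[T6] holders={T1,T3}
Step 16: wait(T2) -> count=0 queue=[T6,T2] holders={T1,T3}
Step 17: signal(T3) -> count=0 queue=[T2] holders={T1,T6}
Final holders: T1,T6

Answer: T1,T6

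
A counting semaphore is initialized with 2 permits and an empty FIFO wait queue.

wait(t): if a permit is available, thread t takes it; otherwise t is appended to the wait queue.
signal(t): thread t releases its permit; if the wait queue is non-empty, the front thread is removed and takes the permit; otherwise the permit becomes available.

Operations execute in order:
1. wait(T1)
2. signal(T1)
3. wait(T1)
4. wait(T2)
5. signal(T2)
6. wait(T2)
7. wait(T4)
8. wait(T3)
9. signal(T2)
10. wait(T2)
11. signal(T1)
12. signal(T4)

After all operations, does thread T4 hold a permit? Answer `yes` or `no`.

Step 1: wait(T1) -> count=1 queue=[] holders={T1}
Step 2: signal(T1) -> count=2 queue=[] holders={none}
Step 3: wait(T1) -> count=1 queue=[] holders={T1}
Step 4: wait(T2) -> count=0 queue=[] holders={T1,T2}
Step 5: signal(T2) -> count=1 queue=[] holders={T1}
Step 6: wait(T2) -> count=0 queue=[] holders={T1,T2}
Step 7: wait(T4) -> count=0 queue=[T4] holders={T1,T2}
Step 8: wait(T3) -> count=0 queue=[T4,T3] holders={T1,T2}
Step 9: signal(T2) -> count=0 queue=[T3] holders={T1,T4}
Step 10: wait(T2) -> count=0 queue=[T3,T2] holders={T1,T4}
Step 11: signal(T1) -> count=0 queue=[T2] holders={T3,T4}
Step 12: signal(T4) -> count=0 queue=[] holders={T2,T3}
Final holders: {T2,T3} -> T4 not in holders

Answer: no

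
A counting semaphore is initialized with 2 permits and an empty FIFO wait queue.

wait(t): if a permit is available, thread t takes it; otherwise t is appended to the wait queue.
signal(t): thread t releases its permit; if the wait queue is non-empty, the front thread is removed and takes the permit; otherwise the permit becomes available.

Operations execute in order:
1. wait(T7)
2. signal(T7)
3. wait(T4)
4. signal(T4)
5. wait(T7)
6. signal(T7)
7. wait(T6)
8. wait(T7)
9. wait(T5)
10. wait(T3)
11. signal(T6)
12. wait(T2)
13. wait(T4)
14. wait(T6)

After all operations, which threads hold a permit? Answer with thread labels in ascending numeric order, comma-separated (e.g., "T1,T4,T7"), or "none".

Answer: T5,T7

Derivation:
Step 1: wait(T7) -> count=1 queue=[] holders={T7}
Step 2: signal(T7) -> count=2 queue=[] holders={none}
Step 3: wait(T4) -> count=1 queue=[] holders={T4}
Step 4: signal(T4) -> count=2 queue=[] holders={none}
Step 5: wait(T7) -> count=1 queue=[] holders={T7}
Step 6: signal(T7) -> count=2 queue=[] holders={none}
Step 7: wait(T6) -> count=1 queue=[] holders={T6}
Step 8: wait(T7) -> count=0 queue=[] holders={T6,T7}
Step 9: wait(T5) -> count=0 queue=[T5] holders={T6,T7}
Step 10: wait(T3) -> count=0 queue=[T5,T3] holders={T6,T7}
Step 11: signal(T6) -> count=0 queue=[T3] holders={T5,T7}
Step 12: wait(T2) -> count=0 queue=[T3,T2] holders={T5,T7}
Step 13: wait(T4) -> count=0 queue=[T3,T2,T4] holders={T5,T7}
Step 14: wait(T6) -> count=0 queue=[T3,T2,T4,T6] holders={T5,T7}
Final holders: T5,T7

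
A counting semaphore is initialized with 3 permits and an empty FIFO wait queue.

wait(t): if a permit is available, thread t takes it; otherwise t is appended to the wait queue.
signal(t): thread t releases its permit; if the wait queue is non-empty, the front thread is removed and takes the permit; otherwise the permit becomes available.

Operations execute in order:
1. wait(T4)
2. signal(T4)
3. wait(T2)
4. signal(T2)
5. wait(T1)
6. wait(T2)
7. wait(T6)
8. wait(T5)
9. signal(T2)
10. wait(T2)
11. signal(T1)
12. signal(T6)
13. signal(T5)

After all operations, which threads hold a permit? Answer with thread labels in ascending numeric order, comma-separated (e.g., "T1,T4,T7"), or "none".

Answer: T2

Derivation:
Step 1: wait(T4) -> count=2 queue=[] holders={T4}
Step 2: signal(T4) -> count=3 queue=[] holders={none}
Step 3: wait(T2) -> count=2 queue=[] holders={T2}
Step 4: signal(T2) -> count=3 queue=[] holders={none}
Step 5: wait(T1) -> count=2 queue=[] holders={T1}
Step 6: wait(T2) -> count=1 queue=[] holders={T1,T2}
Step 7: wait(T6) -> count=0 queue=[] holders={T1,T2,T6}
Step 8: wait(T5) -> count=0 queue=[T5] holders={T1,T2,T6}
Step 9: signal(T2) -> count=0 queue=[] holders={T1,T5,T6}
Step 10: wait(T2) -> count=0 queue=[T2] holders={T1,T5,T6}
Step 11: signal(T1) -> count=0 queue=[] holders={T2,T5,T6}
Step 12: signal(T6) -> count=1 queue=[] holders={T2,T5}
Step 13: signal(T5) -> count=2 queue=[] holders={T2}
Final holders: T2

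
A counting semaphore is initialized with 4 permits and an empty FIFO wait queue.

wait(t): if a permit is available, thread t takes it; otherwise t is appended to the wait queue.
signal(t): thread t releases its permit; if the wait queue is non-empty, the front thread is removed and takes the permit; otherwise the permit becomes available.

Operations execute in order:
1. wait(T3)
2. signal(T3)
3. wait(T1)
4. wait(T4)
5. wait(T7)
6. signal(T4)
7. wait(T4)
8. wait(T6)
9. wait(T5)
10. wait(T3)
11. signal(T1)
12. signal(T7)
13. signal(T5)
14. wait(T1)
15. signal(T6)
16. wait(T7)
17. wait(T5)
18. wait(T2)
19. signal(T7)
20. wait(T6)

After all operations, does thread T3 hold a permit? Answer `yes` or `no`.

Step 1: wait(T3) -> count=3 queue=[] holders={T3}
Step 2: signal(T3) -> count=4 queue=[] holders={none}
Step 3: wait(T1) -> count=3 queue=[] holders={T1}
Step 4: wait(T4) -> count=2 queue=[] holders={T1,T4}
Step 5: wait(T7) -> count=1 queue=[] holders={T1,T4,T7}
Step 6: signal(T4) -> count=2 queue=[] holders={T1,T7}
Step 7: wait(T4) -> count=1 queue=[] holders={T1,T4,T7}
Step 8: wait(T6) -> count=0 queue=[] holders={T1,T4,T6,T7}
Step 9: wait(T5) -> count=0 queue=[T5] holders={T1,T4,T6,T7}
Step 10: wait(T3) -> count=0 queue=[T5,T3] holders={T1,T4,T6,T7}
Step 11: signal(T1) -> count=0 queue=[T3] holders={T4,T5,T6,T7}
Step 12: signal(T7) -> count=0 queue=[] holders={T3,T4,T5,T6}
Step 13: signal(T5) -> count=1 queue=[] holders={T3,T4,T6}
Step 14: wait(T1) -> count=0 queue=[] holders={T1,T3,T4,T6}
Step 15: signal(T6) -> count=1 queue=[] holders={T1,T3,T4}
Step 16: wait(T7) -> count=0 queue=[] holders={T1,T3,T4,T7}
Step 17: wait(T5) -> count=0 queue=[T5] holders={T1,T3,T4,T7}
Step 18: wait(T2) -> count=0 queue=[T5,T2] holders={T1,T3,T4,T7}
Step 19: signal(T7) -> count=0 queue=[T2] holders={T1,T3,T4,T5}
Step 20: wait(T6) -> count=0 queue=[T2,T6] holders={T1,T3,T4,T5}
Final holders: {T1,T3,T4,T5} -> T3 in holders

Answer: yes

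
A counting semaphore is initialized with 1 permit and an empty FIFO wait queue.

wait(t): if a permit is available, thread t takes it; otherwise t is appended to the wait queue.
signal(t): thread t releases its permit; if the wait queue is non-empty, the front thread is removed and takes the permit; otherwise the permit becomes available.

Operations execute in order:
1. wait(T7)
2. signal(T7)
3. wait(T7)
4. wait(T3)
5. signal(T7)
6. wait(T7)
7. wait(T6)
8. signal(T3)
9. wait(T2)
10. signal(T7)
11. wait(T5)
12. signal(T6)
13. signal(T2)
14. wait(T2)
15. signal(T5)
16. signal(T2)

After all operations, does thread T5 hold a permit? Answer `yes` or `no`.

Answer: no

Derivation:
Step 1: wait(T7) -> count=0 queue=[] holders={T7}
Step 2: signal(T7) -> count=1 queue=[] holders={none}
Step 3: wait(T7) -> count=0 queue=[] holders={T7}
Step 4: wait(T3) -> count=0 queue=[T3] holders={T7}
Step 5: signal(T7) -> count=0 queue=[] holders={T3}
Step 6: wait(T7) -> count=0 queue=[T7] holders={T3}
Step 7: wait(T6) -> count=0 queue=[T7,T6] holders={T3}
Step 8: signal(T3) -> count=0 queue=[T6] holders={T7}
Step 9: wait(T2) -> count=0 queue=[T6,T2] holders={T7}
Step 10: signal(T7) -> count=0 queue=[T2] holders={T6}
Step 11: wait(T5) -> count=0 queue=[T2,T5] holders={T6}
Step 12: signal(T6) -> count=0 queue=[T5] holders={T2}
Step 13: signal(T2) -> count=0 queue=[] holders={T5}
Step 14: wait(T2) -> count=0 queue=[T2] holders={T5}
Step 15: signal(T5) -> count=0 queue=[] holders={T2}
Step 16: signal(T2) -> count=1 queue=[] holders={none}
Final holders: {none} -> T5 not in holders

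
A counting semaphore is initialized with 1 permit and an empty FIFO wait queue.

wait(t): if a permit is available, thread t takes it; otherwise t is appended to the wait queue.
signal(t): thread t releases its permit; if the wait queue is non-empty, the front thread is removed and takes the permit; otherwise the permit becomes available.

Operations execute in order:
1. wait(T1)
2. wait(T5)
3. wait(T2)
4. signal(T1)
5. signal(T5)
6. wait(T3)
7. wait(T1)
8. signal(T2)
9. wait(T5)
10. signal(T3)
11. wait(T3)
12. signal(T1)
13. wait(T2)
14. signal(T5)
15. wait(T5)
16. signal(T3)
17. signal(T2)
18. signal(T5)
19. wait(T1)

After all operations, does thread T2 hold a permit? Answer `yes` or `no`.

Step 1: wait(T1) -> count=0 queue=[] holders={T1}
Step 2: wait(T5) -> count=0 queue=[T5] holders={T1}
Step 3: wait(T2) -> count=0 queue=[T5,T2] holders={T1}
Step 4: signal(T1) -> count=0 queue=[T2] holders={T5}
Step 5: signal(T5) -> count=0 queue=[] holders={T2}
Step 6: wait(T3) -> count=0 queue=[T3] holders={T2}
Step 7: wait(T1) -> count=0 queue=[T3,T1] holders={T2}
Step 8: signal(T2) -> count=0 queue=[T1] holders={T3}
Step 9: wait(T5) -> count=0 queue=[T1,T5] holders={T3}
Step 10: signal(T3) -> count=0 queue=[T5] holders={T1}
Step 11: wait(T3) -> count=0 queue=[T5,T3] holders={T1}
Step 12: signal(T1) -> count=0 queue=[T3] holders={T5}
Step 13: wait(T2) -> count=0 queue=[T3,T2] holders={T5}
Step 14: signal(T5) -> count=0 queue=[T2] holders={T3}
Step 15: wait(T5) -> count=0 queue=[T2,T5] holders={T3}
Step 16: signal(T3) -> count=0 queue=[T5] holders={T2}
Step 17: signal(T2) -> count=0 queue=[] holders={T5}
Step 18: signal(T5) -> count=1 queue=[] holders={none}
Step 19: wait(T1) -> count=0 queue=[] holders={T1}
Final holders: {T1} -> T2 not in holders

Answer: no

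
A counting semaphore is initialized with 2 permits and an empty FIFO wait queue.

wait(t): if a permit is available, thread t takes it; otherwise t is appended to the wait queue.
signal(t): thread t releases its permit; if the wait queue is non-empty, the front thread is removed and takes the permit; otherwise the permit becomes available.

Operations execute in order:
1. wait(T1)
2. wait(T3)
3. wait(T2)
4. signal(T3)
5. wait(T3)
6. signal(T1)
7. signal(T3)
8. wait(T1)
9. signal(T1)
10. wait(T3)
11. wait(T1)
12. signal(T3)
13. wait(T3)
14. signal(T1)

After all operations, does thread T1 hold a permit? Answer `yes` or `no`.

Step 1: wait(T1) -> count=1 queue=[] holders={T1}
Step 2: wait(T3) -> count=0 queue=[] holders={T1,T3}
Step 3: wait(T2) -> count=0 queue=[T2] holders={T1,T3}
Step 4: signal(T3) -> count=0 queue=[] holders={T1,T2}
Step 5: wait(T3) -> count=0 queue=[T3] holders={T1,T2}
Step 6: signal(T1) -> count=0 queue=[] holders={T2,T3}
Step 7: signal(T3) -> count=1 queue=[] holders={T2}
Step 8: wait(T1) -> count=0 queue=[] holders={T1,T2}
Step 9: signal(T1) -> count=1 queue=[] holders={T2}
Step 10: wait(T3) -> count=0 queue=[] holders={T2,T3}
Step 11: wait(T1) -> count=0 queue=[T1] holders={T2,T3}
Step 12: signal(T3) -> count=0 queue=[] holders={T1,T2}
Step 13: wait(T3) -> count=0 queue=[T3] holders={T1,T2}
Step 14: signal(T1) -> count=0 queue=[] holders={T2,T3}
Final holders: {T2,T3} -> T1 not in holders

Answer: no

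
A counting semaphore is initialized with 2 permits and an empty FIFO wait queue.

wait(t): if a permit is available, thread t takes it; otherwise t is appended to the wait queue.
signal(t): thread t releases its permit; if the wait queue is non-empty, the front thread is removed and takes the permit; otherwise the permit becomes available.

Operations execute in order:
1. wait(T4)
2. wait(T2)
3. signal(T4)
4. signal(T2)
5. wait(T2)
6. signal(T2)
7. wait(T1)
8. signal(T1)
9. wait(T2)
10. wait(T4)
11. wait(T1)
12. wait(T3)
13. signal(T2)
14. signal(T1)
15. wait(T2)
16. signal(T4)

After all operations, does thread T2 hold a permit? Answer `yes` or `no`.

Answer: yes

Derivation:
Step 1: wait(T4) -> count=1 queue=[] holders={T4}
Step 2: wait(T2) -> count=0 queue=[] holders={T2,T4}
Step 3: signal(T4) -> count=1 queue=[] holders={T2}
Step 4: signal(T2) -> count=2 queue=[] holders={none}
Step 5: wait(T2) -> count=1 queue=[] holders={T2}
Step 6: signal(T2) -> count=2 queue=[] holders={none}
Step 7: wait(T1) -> count=1 queue=[] holders={T1}
Step 8: signal(T1) -> count=2 queue=[] holders={none}
Step 9: wait(T2) -> count=1 queue=[] holders={T2}
Step 10: wait(T4) -> count=0 queue=[] holders={T2,T4}
Step 11: wait(T1) -> count=0 queue=[T1] holders={T2,T4}
Step 12: wait(T3) -> count=0 queue=[T1,T3] holders={T2,T4}
Step 13: signal(T2) -> count=0 queue=[T3] holders={T1,T4}
Step 14: signal(T1) -> count=0 queue=[] holders={T3,T4}
Step 15: wait(T2) -> count=0 queue=[T2] holders={T3,T4}
Step 16: signal(T4) -> count=0 queue=[] holders={T2,T3}
Final holders: {T2,T3} -> T2 in holders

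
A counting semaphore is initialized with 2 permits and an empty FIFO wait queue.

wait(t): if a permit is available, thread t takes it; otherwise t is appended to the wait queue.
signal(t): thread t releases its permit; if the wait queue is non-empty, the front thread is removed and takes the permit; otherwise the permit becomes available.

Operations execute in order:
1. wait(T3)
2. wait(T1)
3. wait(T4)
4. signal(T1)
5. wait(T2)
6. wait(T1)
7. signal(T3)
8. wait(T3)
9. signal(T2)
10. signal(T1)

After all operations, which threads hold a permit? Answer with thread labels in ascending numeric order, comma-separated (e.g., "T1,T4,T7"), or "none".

Step 1: wait(T3) -> count=1 queue=[] holders={T3}
Step 2: wait(T1) -> count=0 queue=[] holders={T1,T3}
Step 3: wait(T4) -> count=0 queue=[T4] holders={T1,T3}
Step 4: signal(T1) -> count=0 queue=[] holders={T3,T4}
Step 5: wait(T2) -> count=0 queue=[T2] holders={T3,T4}
Step 6: wait(T1) -> count=0 queue=[T2,T1] holders={T3,T4}
Step 7: signal(T3) -> count=0 queue=[T1] holders={T2,T4}
Step 8: wait(T3) -> count=0 queue=[T1,T3] holders={T2,T4}
Step 9: signal(T2) -> count=0 queue=[T3] holders={T1,T4}
Step 10: signal(T1) -> count=0 queue=[] holders={T3,T4}
Final holders: T3,T4

Answer: T3,T4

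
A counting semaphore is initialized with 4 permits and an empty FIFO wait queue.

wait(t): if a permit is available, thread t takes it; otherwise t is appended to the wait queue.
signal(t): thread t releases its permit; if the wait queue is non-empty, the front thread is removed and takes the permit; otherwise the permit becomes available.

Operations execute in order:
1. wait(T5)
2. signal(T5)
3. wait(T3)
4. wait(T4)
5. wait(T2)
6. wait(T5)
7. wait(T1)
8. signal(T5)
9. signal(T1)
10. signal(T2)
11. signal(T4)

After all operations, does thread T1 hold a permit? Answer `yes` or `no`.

Step 1: wait(T5) -> count=3 queue=[] holders={T5}
Step 2: signal(T5) -> count=4 queue=[] holders={none}
Step 3: wait(T3) -> count=3 queue=[] holders={T3}
Step 4: wait(T4) -> count=2 queue=[] holders={T3,T4}
Step 5: wait(T2) -> count=1 queue=[] holders={T2,T3,T4}
Step 6: wait(T5) -> count=0 queue=[] holders={T2,T3,T4,T5}
Step 7: wait(T1) -> count=0 queue=[T1] holders={T2,T3,T4,T5}
Step 8: signal(T5) -> count=0 queue=[] holders={T1,T2,T3,T4}
Step 9: signal(T1) -> count=1 queue=[] holders={T2,T3,T4}
Step 10: signal(T2) -> count=2 queue=[] holders={T3,T4}
Step 11: signal(T4) -> count=3 queue=[] holders={T3}
Final holders: {T3} -> T1 not in holders

Answer: no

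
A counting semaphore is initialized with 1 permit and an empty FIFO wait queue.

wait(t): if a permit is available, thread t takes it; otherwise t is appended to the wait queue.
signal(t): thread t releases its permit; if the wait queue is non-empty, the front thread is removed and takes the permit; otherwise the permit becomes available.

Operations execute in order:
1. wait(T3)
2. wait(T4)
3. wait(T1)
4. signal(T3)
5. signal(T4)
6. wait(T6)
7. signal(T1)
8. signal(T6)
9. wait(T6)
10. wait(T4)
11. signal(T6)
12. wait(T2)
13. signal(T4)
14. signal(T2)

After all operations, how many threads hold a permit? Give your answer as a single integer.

Step 1: wait(T3) -> count=0 queue=[] holders={T3}
Step 2: wait(T4) -> count=0 queue=[T4] holders={T3}
Step 3: wait(T1) -> count=0 queue=[T4,T1] holders={T3}
Step 4: signal(T3) -> count=0 queue=[T1] holders={T4}
Step 5: signal(T4) -> count=0 queue=[] holders={T1}
Step 6: wait(T6) -> count=0 queue=[T6] holders={T1}
Step 7: signal(T1) -> count=0 queue=[] holders={T6}
Step 8: signal(T6) -> count=1 queue=[] holders={none}
Step 9: wait(T6) -> count=0 queue=[] holders={T6}
Step 10: wait(T4) -> count=0 queue=[T4] holders={T6}
Step 11: signal(T6) -> count=0 queue=[] holders={T4}
Step 12: wait(T2) -> count=0 queue=[T2] holders={T4}
Step 13: signal(T4) -> count=0 queue=[] holders={T2}
Step 14: signal(T2) -> count=1 queue=[] holders={none}
Final holders: {none} -> 0 thread(s)

Answer: 0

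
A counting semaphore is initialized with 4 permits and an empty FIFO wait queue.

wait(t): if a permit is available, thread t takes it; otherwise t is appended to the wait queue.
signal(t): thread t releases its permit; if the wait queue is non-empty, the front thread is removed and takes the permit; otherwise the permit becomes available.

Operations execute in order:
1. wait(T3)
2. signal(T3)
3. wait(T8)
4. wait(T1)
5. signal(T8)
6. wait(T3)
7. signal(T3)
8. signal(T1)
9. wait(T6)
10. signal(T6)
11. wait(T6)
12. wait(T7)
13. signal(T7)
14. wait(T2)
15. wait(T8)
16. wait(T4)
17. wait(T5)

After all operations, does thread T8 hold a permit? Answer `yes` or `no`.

Answer: yes

Derivation:
Step 1: wait(T3) -> count=3 queue=[] holders={T3}
Step 2: signal(T3) -> count=4 queue=[] holders={none}
Step 3: wait(T8) -> count=3 queue=[] holders={T8}
Step 4: wait(T1) -> count=2 queue=[] holders={T1,T8}
Step 5: signal(T8) -> count=3 queue=[] holders={T1}
Step 6: wait(T3) -> count=2 queue=[] holders={T1,T3}
Step 7: signal(T3) -> count=3 queue=[] holders={T1}
Step 8: signal(T1) -> count=4 queue=[] holders={none}
Step 9: wait(T6) -> count=3 queue=[] holders={T6}
Step 10: signal(T6) -> count=4 queue=[] holders={none}
Step 11: wait(T6) -> count=3 queue=[] holders={T6}
Step 12: wait(T7) -> count=2 queue=[] holders={T6,T7}
Step 13: signal(T7) -> count=3 queue=[] holders={T6}
Step 14: wait(T2) -> count=2 queue=[] holders={T2,T6}
Step 15: wait(T8) -> count=1 queue=[] holders={T2,T6,T8}
Step 16: wait(T4) -> count=0 queue=[] holders={T2,T4,T6,T8}
Step 17: wait(T5) -> count=0 queue=[T5] holders={T2,T4,T6,T8}
Final holders: {T2,T4,T6,T8} -> T8 in holders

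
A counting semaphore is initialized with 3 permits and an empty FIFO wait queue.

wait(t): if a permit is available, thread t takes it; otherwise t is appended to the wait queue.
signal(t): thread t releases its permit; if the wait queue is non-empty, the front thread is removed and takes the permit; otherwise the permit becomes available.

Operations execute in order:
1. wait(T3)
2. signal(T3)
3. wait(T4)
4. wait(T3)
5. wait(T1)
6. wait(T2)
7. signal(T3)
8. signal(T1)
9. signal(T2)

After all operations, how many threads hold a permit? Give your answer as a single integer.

Step 1: wait(T3) -> count=2 queue=[] holders={T3}
Step 2: signal(T3) -> count=3 queue=[] holders={none}
Step 3: wait(T4) -> count=2 queue=[] holders={T4}
Step 4: wait(T3) -> count=1 queue=[] holders={T3,T4}
Step 5: wait(T1) -> count=0 queue=[] holders={T1,T3,T4}
Step 6: wait(T2) -> count=0 queue=[T2] holders={T1,T3,T4}
Step 7: signal(T3) -> count=0 queue=[] holders={T1,T2,T4}
Step 8: signal(T1) -> count=1 queue=[] holders={T2,T4}
Step 9: signal(T2) -> count=2 queue=[] holders={T4}
Final holders: {T4} -> 1 thread(s)

Answer: 1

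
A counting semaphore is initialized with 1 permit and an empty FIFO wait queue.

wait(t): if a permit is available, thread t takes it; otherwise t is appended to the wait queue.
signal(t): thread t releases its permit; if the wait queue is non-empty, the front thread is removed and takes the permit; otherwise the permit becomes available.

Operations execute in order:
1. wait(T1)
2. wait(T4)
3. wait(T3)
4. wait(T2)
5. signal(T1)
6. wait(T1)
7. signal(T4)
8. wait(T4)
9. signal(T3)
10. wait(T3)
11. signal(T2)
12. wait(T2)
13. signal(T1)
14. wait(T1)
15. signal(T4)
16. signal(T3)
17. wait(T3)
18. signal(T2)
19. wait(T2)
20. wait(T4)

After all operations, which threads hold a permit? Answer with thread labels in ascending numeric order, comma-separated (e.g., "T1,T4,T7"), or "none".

Step 1: wait(T1) -> count=0 queue=[] holders={T1}
Step 2: wait(T4) -> count=0 queue=[T4] holders={T1}
Step 3: wait(T3) -> count=0 queue=[T4,T3] holders={T1}
Step 4: wait(T2) -> count=0 queue=[T4,T3,T2] holders={T1}
Step 5: signal(T1) -> count=0 queue=[T3,T2] holders={T4}
Step 6: wait(T1) -> count=0 queue=[T3,T2,T1] holders={T4}
Step 7: signal(T4) -> count=0 queue=[T2,T1] holders={T3}
Step 8: wait(T4) -> count=0 queue=[T2,T1,T4] holders={T3}
Step 9: signal(T3) -> count=0 queue=[T1,T4] holders={T2}
Step 10: wait(T3) -> count=0 queue=[T1,T4,T3] holders={T2}
Step 11: signal(T2) -> count=0 queue=[T4,T3] holders={T1}
Step 12: wait(T2) -> count=0 queue=[T4,T3,T2] holders={T1}
Step 13: signal(T1) -> count=0 queue=[T3,T2] holders={T4}
Step 14: wait(T1) -> count=0 queue=[T3,T2,T1] holders={T4}
Step 15: signal(T4) -> count=0 queue=[T2,T1] holders={T3}
Step 16: signal(T3) -> count=0 queue=[T1] holders={T2}
Step 17: wait(T3) -> count=0 queue=[T1,T3] holders={T2}
Step 18: signal(T2) -> count=0 queue=[T3] holders={T1}
Step 19: wait(T2) -> count=0 queue=[T3,T2] holders={T1}
Step 20: wait(T4) -> count=0 queue=[T3,T2,T4] holders={T1}
Final holders: T1

Answer: T1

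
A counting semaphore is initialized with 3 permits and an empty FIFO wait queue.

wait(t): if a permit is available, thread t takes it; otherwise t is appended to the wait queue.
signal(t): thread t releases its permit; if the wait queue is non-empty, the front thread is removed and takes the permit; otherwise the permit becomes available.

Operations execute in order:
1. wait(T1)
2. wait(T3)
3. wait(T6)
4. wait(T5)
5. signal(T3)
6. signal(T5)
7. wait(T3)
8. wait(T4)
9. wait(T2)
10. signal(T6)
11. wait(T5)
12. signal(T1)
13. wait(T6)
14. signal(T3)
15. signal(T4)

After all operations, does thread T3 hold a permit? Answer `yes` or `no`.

Step 1: wait(T1) -> count=2 queue=[] holders={T1}
Step 2: wait(T3) -> count=1 queue=[] holders={T1,T3}
Step 3: wait(T6) -> count=0 queue=[] holders={T1,T3,T6}
Step 4: wait(T5) -> count=0 queue=[T5] holders={T1,T3,T6}
Step 5: signal(T3) -> count=0 queue=[] holders={T1,T5,T6}
Step 6: signal(T5) -> count=1 queue=[] holders={T1,T6}
Step 7: wait(T3) -> count=0 queue=[] holders={T1,T3,T6}
Step 8: wait(T4) -> count=0 queue=[T4] holders={T1,T3,T6}
Step 9: wait(T2) -> count=0 queue=[T4,T2] holders={T1,T3,T6}
Step 10: signal(T6) -> count=0 queue=[T2] holders={T1,T3,T4}
Step 11: wait(T5) -> count=0 queue=[T2,T5] holders={T1,T3,T4}
Step 12: signal(T1) -> count=0 queue=[T5] holders={T2,T3,T4}
Step 13: wait(T6) -> count=0 queue=[T5,T6] holders={T2,T3,T4}
Step 14: signal(T3) -> count=0 queue=[T6] holders={T2,T4,T5}
Step 15: signal(T4) -> count=0 queue=[] holders={T2,T5,T6}
Final holders: {T2,T5,T6} -> T3 not in holders

Answer: no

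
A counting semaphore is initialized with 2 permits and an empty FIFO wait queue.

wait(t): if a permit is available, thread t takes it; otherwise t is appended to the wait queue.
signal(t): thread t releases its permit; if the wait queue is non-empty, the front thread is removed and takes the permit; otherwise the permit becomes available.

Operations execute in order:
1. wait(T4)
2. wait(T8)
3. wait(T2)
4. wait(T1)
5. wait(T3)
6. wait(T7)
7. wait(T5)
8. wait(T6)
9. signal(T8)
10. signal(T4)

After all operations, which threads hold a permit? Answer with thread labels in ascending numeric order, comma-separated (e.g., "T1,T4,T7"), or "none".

Step 1: wait(T4) -> count=1 queue=[] holders={T4}
Step 2: wait(T8) -> count=0 queue=[] holders={T4,T8}
Step 3: wait(T2) -> count=0 queue=[T2] holders={T4,T8}
Step 4: wait(T1) -> count=0 queue=[T2,T1] holders={T4,T8}
Step 5: wait(T3) -> count=0 queue=[T2,T1,T3] holders={T4,T8}
Step 6: wait(T7) -> count=0 queue=[T2,T1,T3,T7] holders={T4,T8}
Step 7: wait(T5) -> count=0 queue=[T2,T1,T3,T7,T5] holders={T4,T8}
Step 8: wait(T6) -> count=0 queue=[T2,T1,T3,T7,T5,T6] holders={T4,T8}
Step 9: signal(T8) -> count=0 queue=[T1,T3,T7,T5,T6] holders={T2,T4}
Step 10: signal(T4) -> count=0 queue=[T3,T7,T5,T6] holders={T1,T2}
Final holders: T1,T2

Answer: T1,T2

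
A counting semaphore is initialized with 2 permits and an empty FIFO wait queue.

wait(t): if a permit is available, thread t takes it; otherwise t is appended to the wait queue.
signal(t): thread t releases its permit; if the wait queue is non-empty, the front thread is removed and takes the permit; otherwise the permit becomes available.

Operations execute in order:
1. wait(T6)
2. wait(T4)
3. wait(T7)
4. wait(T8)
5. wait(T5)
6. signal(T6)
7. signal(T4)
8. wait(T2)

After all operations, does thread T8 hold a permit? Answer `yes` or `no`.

Answer: yes

Derivation:
Step 1: wait(T6) -> count=1 queue=[] holders={T6}
Step 2: wait(T4) -> count=0 queue=[] holders={T4,T6}
Step 3: wait(T7) -> count=0 queue=[T7] holders={T4,T6}
Step 4: wait(T8) -> count=0 queue=[T7,T8] holders={T4,T6}
Step 5: wait(T5) -> count=0 queue=[T7,T8,T5] holders={T4,T6}
Step 6: signal(T6) -> count=0 queue=[T8,T5] holders={T4,T7}
Step 7: signal(T4) -> count=0 queue=[T5] holders={T7,T8}
Step 8: wait(T2) -> count=0 queue=[T5,T2] holders={T7,T8}
Final holders: {T7,T8} -> T8 in holders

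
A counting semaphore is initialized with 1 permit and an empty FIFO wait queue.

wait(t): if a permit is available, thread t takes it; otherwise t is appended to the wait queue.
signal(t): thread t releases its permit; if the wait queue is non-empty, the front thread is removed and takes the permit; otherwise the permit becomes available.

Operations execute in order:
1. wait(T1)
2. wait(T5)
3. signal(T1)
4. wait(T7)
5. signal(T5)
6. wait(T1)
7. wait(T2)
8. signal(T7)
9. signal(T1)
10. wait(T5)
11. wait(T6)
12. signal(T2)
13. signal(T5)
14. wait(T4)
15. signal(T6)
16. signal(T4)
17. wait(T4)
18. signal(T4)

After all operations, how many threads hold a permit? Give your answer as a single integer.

Step 1: wait(T1) -> count=0 queue=[] holders={T1}
Step 2: wait(T5) -> count=0 queue=[T5] holders={T1}
Step 3: signal(T1) -> count=0 queue=[] holders={T5}
Step 4: wait(T7) -> count=0 queue=[T7] holders={T5}
Step 5: signal(T5) -> count=0 queue=[] holders={T7}
Step 6: wait(T1) -> count=0 queue=[T1] holders={T7}
Step 7: wait(T2) -> count=0 queue=[T1,T2] holders={T7}
Step 8: signal(T7) -> count=0 queue=[T2] holders={T1}
Step 9: signal(T1) -> count=0 queue=[] holders={T2}
Step 10: wait(T5) -> count=0 queue=[T5] holders={T2}
Step 11: wait(T6) -> count=0 queue=[T5,T6] holders={T2}
Step 12: signal(T2) -> count=0 queue=[T6] holders={T5}
Step 13: signal(T5) -> count=0 queue=[] holders={T6}
Step 14: wait(T4) -> count=0 queue=[T4] holders={T6}
Step 15: signal(T6) -> count=0 queue=[] holders={T4}
Step 16: signal(T4) -> count=1 queue=[] holders={none}
Step 17: wait(T4) -> count=0 queue=[] holders={T4}
Step 18: signal(T4) -> count=1 queue=[] holders={none}
Final holders: {none} -> 0 thread(s)

Answer: 0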